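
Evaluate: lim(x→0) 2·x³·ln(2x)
This is a 0·∞ indeterminate form.

Rewrite 0·∞ as a quotient (0/0 or ∞/∞ form), then apply L'Hôpital's rule:
  lim(x→0) 2·x³·ln(2x) = 0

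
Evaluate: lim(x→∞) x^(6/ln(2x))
This is an exponential indeterminate form.

For exponential indeterminate forms, take the natural log:
  Let L = lim(x→∞) x^(6/ln(2x))
  Then ln(L) = lim(x→∞) [exponent × ln(base)]
  Evaluate using L'Hôpital or standard limits, then exponentiate.
  L = e^(6)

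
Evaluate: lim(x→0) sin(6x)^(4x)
This is an exponential indeterminate form.

For exponential indeterminate forms, take the natural log:
  Let L = lim(x→0) sin(6x)^(4x)
  Then ln(L) = lim(x→0) [exponent × ln(base)]
  Evaluate using L'Hôpital or standard limits, then exponentiate.
  L = 1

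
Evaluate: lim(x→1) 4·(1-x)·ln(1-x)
This is a 0·∞ indeterminate form.

Rewrite 0·∞ as a quotient (0/0 or ∞/∞ form), then apply L'Hôpital's rule:
  lim(x→1) 4·(1-x)·ln(1-x) = 0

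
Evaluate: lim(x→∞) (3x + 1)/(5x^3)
This is an ∞/∞ indeterminate form.

Apply L'Hôpital's rule: differentiate numerator and denominator separately.
  f(x) = 3·x + 1   ⇒   f'(x) = 3
  g(x) = 5·x^3   ⇒   g'(x) = 15·x^2
  lim(x→∞) f'(x)/g'(x) = lim(x→∞) (3)/(15·x^2)
  = 0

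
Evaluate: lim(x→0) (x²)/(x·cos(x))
This is a 0/0 indeterminate form.

Apply L'Hôpital's rule: differentiate numerator and denominator separately.
  f(x) = x^2   ⇒   f'(x) = 2·x
  g(x) = x·cos(x)   ⇒   g'(x) = -x·sin(x) + cos(x)
  lim(x→0) f'(x)/g'(x) = lim(x→0) (2·x)/(-x·sin(x) + cos(x))
  = 0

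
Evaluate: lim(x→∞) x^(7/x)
This is an exponential indeterminate form.

For exponential indeterminate forms, take the natural log:
  Let L = lim(x→∞) x^(7/x)
  Then ln(L) = lim(x→∞) [exponent × ln(base)]
  Evaluate using L'Hôpital or standard limits, then exponentiate.
  L = 1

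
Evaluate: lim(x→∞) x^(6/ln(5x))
This is an exponential indeterminate form.

For exponential indeterminate forms, take the natural log:
  Let L = lim(x→∞) x^(6/ln(5x))
  Then ln(L) = lim(x→∞) [exponent × ln(base)]
  Evaluate using L'Hôpital or standard limits, then exponentiate.
  L = e^(6)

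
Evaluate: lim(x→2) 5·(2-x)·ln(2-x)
This is a 0·∞ indeterminate form.

Rewrite 0·∞ as a quotient (0/0 or ∞/∞ form), then apply L'Hôpital's rule:
  lim(x→2) 5·(2-x)·ln(2-x) = 0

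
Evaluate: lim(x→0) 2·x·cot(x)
This is a 0·∞ indeterminate form.

Rewrite 0·∞ as a quotient (0/0 or ∞/∞ form), then apply L'Hôpital's rule:
  lim(x→0) 2·x·cot(x) = 2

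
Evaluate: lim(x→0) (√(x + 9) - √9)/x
This is a standard limit.

Factor or rationalize the expression:
  lim(x→0) (√(x + 9) - √9)/x = 1/6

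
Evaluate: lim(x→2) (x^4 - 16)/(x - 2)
This is a standard limit.

Factor or rationalize the expression:
  lim(x→2) (x^4 - 16)/(x - 2) = 32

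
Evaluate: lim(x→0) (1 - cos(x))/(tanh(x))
This is a 0/0 indeterminate form.

Apply L'Hôpital's rule: differentiate numerator and denominator separately.
  f(x) = 1 - cos(x)   ⇒   f'(x) = sin(x)
  g(x) = tanh(x)   ⇒   g'(x) = 1 - tanh(x)^2
  lim(x→0) f'(x)/g'(x) = lim(x→0) (sin(x))/(1 - tanh(x)^2)
  = 0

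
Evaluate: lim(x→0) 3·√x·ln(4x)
This is a 0·∞ indeterminate form.

Rewrite 0·∞ as a quotient (0/0 or ∞/∞ form), then apply L'Hôpital's rule:
  lim(x→0) 3·√x·ln(4x) = 0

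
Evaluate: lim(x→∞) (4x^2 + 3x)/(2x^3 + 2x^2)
This is an ∞/∞ indeterminate form.

Apply L'Hôpital's rule: differentiate numerator and denominator separately.
  f(x) = 4·x^2 + 3·x   ⇒   f'(x) = 8·x + 3
  g(x) = 2·x^3 + 2·x^2   ⇒   g'(x) = 6·x^2 + 4·x
  lim(x→∞) f'(x)/g'(x) = lim(x→∞) (8·x + 3)/(6·x^2 + 4·x)
  = 0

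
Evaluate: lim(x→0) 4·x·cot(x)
This is a 0·∞ indeterminate form.

Rewrite 0·∞ as a quotient (0/0 or ∞/∞ form), then apply L'Hôpital's rule:
  lim(x→0) 4·x·cot(x) = 4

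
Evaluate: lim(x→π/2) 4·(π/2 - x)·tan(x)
This is a 0·∞ indeterminate form.

Rewrite 0·∞ as a quotient (0/0 or ∞/∞ form), then apply L'Hôpital's rule:
  lim(x→π/2) 4·(π/2 - x)·tan(x) = 4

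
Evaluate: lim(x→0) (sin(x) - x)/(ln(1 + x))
This is a 0/0 indeterminate form.

Apply L'Hôpital's rule: differentiate numerator and denominator separately.
  f(x) = -x + sin(x)   ⇒   f'(x) = cos(x) - 1
  g(x) = ln(x + 1)   ⇒   g'(x) = 1/(x + 1)
  lim(x→0) f'(x)/g'(x) = lim(x→0) (cos(x) - 1)/(1/(x + 1))
  = 0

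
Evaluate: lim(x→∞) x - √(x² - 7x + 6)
This is an ∞-∞ indeterminate form.

Combine fractions or rationalize to convert ∞-∞ to 0/0 form:
  lim(x→∞) x - √(x² - 7x + 6) = 7/2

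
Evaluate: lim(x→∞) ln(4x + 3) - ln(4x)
This is an ∞-∞ indeterminate form.

Combine fractions or rationalize to convert ∞-∞ to 0/0 form:
  lim(x→∞) ln(4x + 3) - ln(4x) = 0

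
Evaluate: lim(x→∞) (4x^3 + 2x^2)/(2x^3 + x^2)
This is an ∞/∞ indeterminate form.

Apply L'Hôpital's rule: differentiate numerator and denominator separately.
  f(x) = 4·x^3 + 2·x^2   ⇒   f'(x) = 12·x^2 + 4·x
  g(x) = 2·x^3 + x^2   ⇒   g'(x) = 6·x^2 + 2·x
  lim(x→∞) f'(x)/g'(x) = lim(x→∞) (12·x^2 + 4·x)/(6·x^2 + 2·x)
  = 2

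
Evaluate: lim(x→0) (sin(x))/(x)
This is a 0/0 indeterminate form.

Apply L'Hôpital's rule: differentiate numerator and denominator separately.
  f(x) = sin(x)   ⇒   f'(x) = cos(x)
  g(x) = x   ⇒   g'(x) = 1
  lim(x→0) f'(x)/g'(x) = lim(x→0) (cos(x))/(1)
  = 1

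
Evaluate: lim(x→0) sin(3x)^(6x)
This is an exponential indeterminate form.

For exponential indeterminate forms, take the natural log:
  Let L = lim(x→0) sin(3x)^(6x)
  Then ln(L) = lim(x→0) [exponent × ln(base)]
  Evaluate using L'Hôpital or standard limits, then exponentiate.
  L = 1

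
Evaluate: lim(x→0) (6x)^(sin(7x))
This is an exponential indeterminate form.

For exponential indeterminate forms, take the natural log:
  Let L = lim(x→0) (6x)^(sin(7x))
  Then ln(L) = lim(x→0) [exponent × ln(base)]
  Evaluate using L'Hôpital or standard limits, then exponentiate.
  L = 1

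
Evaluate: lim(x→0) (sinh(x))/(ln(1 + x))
This is a 0/0 indeterminate form.

Apply L'Hôpital's rule: differentiate numerator and denominator separately.
  f(x) = sinh(x)   ⇒   f'(x) = cosh(x)
  g(x) = ln(x + 1)   ⇒   g'(x) = 1/(x + 1)
  lim(x→0) f'(x)/g'(x) = lim(x→0) (cosh(x))/(1/(x + 1))
  = 1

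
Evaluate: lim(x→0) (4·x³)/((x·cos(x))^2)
This is a 0/0 indeterminate form.

Apply L'Hôpital's rule: differentiate numerator and denominator separately.
  f(x) = 4·x^3   ⇒   f'(x) = 12·x^2
  g(x) = x^2·cos(x)^2   ⇒   g'(x) = -2·x^2·sin(x)·cos(x) + 2·x·cos(x)^2
  lim(x→0) f'(x)/g'(x) = lim(x→0) (12·x^2)/(-2·x^2·sin(x)·cos(x) + 2·x·cos(x)^2)
  = 0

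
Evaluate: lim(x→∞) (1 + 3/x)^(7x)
This is an exponential indeterminate form.

For exponential indeterminate forms, take the natural log:
  Let L = lim(x→∞) (1 + 3/x)^(7x)
  Then ln(L) = lim(x→∞) [exponent × ln(base)]
  Evaluate using L'Hôpital or standard limits, then exponentiate.
  L = e^(21)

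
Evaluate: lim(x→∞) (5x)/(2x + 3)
This is an ∞/∞ indeterminate form.

Apply L'Hôpital's rule: differentiate numerator and denominator separately.
  f(x) = 5·x   ⇒   f'(x) = 5
  g(x) = 2·x + 3   ⇒   g'(x) = 2
  lim(x→∞) f'(x)/g'(x) = lim(x→∞) (5)/(2)
  = 5/2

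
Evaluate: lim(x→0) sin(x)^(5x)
This is an exponential indeterminate form.

For exponential indeterminate forms, take the natural log:
  Let L = lim(x→0) sin(x)^(5x)
  Then ln(L) = lim(x→0) [exponent × ln(base)]
  Evaluate using L'Hôpital or standard limits, then exponentiate.
  L = 1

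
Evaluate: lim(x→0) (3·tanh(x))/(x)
This is a 0/0 indeterminate form.

Apply L'Hôpital's rule: differentiate numerator and denominator separately.
  f(x) = 3·tanh(x)   ⇒   f'(x) = 3 - 3·tanh(x)^2
  g(x) = x   ⇒   g'(x) = 1
  lim(x→0) f'(x)/g'(x) = lim(x→0) (3 - 3·tanh(x)^2)/(1)
  = 3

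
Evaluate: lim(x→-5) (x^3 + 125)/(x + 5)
This is a standard limit.

Factor or rationalize the expression:
  lim(x→-5) (x^3 + 125)/(x + 5) = 75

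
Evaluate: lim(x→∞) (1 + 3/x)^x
This is an exponential indeterminate form.

For exponential indeterminate forms, take the natural log:
  Let L = lim(x→∞) (1 + 3/x)^x
  Then ln(L) = lim(x→∞) [exponent × ln(base)]
  Evaluate using L'Hôpital or standard limits, then exponentiate.
  L = e^(3)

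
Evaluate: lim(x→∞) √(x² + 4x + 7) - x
This is an ∞-∞ indeterminate form.

Combine fractions or rationalize to convert ∞-∞ to 0/0 form:
  lim(x→∞) √(x² + 4x + 7) - x = 2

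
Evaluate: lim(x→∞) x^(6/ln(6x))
This is an exponential indeterminate form.

For exponential indeterminate forms, take the natural log:
  Let L = lim(x→∞) x^(6/ln(6x))
  Then ln(L) = lim(x→∞) [exponent × ln(base)]
  Evaluate using L'Hôpital or standard limits, then exponentiate.
  L = e^(6)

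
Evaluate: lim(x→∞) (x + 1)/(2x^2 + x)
This is an ∞/∞ indeterminate form.

Apply L'Hôpital's rule: differentiate numerator and denominator separately.
  f(x) = x + 1   ⇒   f'(x) = 1
  g(x) = 2·x^2 + x   ⇒   g'(x) = 4·x + 1
  lim(x→∞) f'(x)/g'(x) = lim(x→∞) (1)/(4·x + 1)
  = 0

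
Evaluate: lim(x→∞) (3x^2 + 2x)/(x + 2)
This is an ∞/∞ indeterminate form.

Apply L'Hôpital's rule: differentiate numerator and denominator separately.
  f(x) = 3·x^2 + 2·x   ⇒   f'(x) = 6·x + 2
  g(x) = x + 2   ⇒   g'(x) = 1
  lim(x→∞) f'(x)/g'(x) = lim(x→∞) (6·x + 2)/(1)
  = ∞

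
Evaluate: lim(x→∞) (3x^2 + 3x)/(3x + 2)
This is an ∞/∞ indeterminate form.

Apply L'Hôpital's rule: differentiate numerator and denominator separately.
  f(x) = 3·x^2 + 3·x   ⇒   f'(x) = 6·x + 3
  g(x) = 3·x + 2   ⇒   g'(x) = 3
  lim(x→∞) f'(x)/g'(x) = lim(x→∞) (6·x + 3)/(3)
  = ∞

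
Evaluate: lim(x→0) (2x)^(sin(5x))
This is an exponential indeterminate form.

For exponential indeterminate forms, take the natural log:
  Let L = lim(x→0) (2x)^(sin(5x))
  Then ln(L) = lim(x→0) [exponent × ln(base)]
  Evaluate using L'Hôpital or standard limits, then exponentiate.
  L = 1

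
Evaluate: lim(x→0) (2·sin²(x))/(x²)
This is a 0/0 indeterminate form.

Apply L'Hôpital's rule: differentiate numerator and denominator separately.
  f(x) = 2·sin(x)^2   ⇒   f'(x) = 4·sin(x)·cos(x)
  g(x) = x^2   ⇒   g'(x) = 2·x
  lim(x→0) f'(x)/g'(x) = lim(x→0) (4·sin(x)·cos(x))/(2·x)
  = 2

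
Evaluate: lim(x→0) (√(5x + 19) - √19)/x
This is a standard limit.

Factor or rationalize the expression:
  lim(x→0) (√(5x + 19) - √19)/x = 5·sqrt(19)/38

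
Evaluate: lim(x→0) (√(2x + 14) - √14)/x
This is a standard limit.

Factor or rationalize the expression:
  lim(x→0) (√(2x + 14) - √14)/x = sqrt(14)/14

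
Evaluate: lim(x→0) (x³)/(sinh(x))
This is a 0/0 indeterminate form.

Apply L'Hôpital's rule: differentiate numerator and denominator separately.
  f(x) = x^3   ⇒   f'(x) = 3·x^2
  g(x) = sinh(x)   ⇒   g'(x) = cosh(x)
  lim(x→0) f'(x)/g'(x) = lim(x→0) (3·x^2)/(cosh(x))
  = 0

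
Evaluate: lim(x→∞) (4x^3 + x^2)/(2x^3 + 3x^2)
This is an ∞/∞ indeterminate form.

Apply L'Hôpital's rule: differentiate numerator and denominator separately.
  f(x) = 4·x^3 + x^2   ⇒   f'(x) = 12·x^2 + 2·x
  g(x) = 2·x^3 + 3·x^2   ⇒   g'(x) = 6·x^2 + 6·x
  lim(x→∞) f'(x)/g'(x) = lim(x→∞) (12·x^2 + 2·x)/(6·x^2 + 6·x)
  = 2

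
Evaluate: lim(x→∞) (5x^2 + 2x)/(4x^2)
This is an ∞/∞ indeterminate form.

Apply L'Hôpital's rule: differentiate numerator and denominator separately.
  f(x) = 5·x^2 + 2·x   ⇒   f'(x) = 10·x + 2
  g(x) = 4·x^2   ⇒   g'(x) = 8·x
  lim(x→∞) f'(x)/g'(x) = lim(x→∞) (10·x + 2)/(8·x)
  = 5/4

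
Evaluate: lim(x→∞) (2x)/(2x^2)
This is an ∞/∞ indeterminate form.

Apply L'Hôpital's rule: differentiate numerator and denominator separately.
  f(x) = 2·x   ⇒   f'(x) = 2
  g(x) = 2·x^2   ⇒   g'(x) = 4·x
  lim(x→∞) f'(x)/g'(x) = lim(x→∞) (2)/(4·x)
  = 0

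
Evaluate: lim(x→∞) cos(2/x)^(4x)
This is an exponential indeterminate form.

For exponential indeterminate forms, take the natural log:
  Let L = lim(x→∞) cos(2/x)^(4x)
  Then ln(L) = lim(x→∞) [exponent × ln(base)]
  Evaluate using L'Hôpital or standard limits, then exponentiate.
  L = 1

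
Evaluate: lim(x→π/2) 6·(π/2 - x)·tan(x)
This is a 0·∞ indeterminate form.

Rewrite 0·∞ as a quotient (0/0 or ∞/∞ form), then apply L'Hôpital's rule:
  lim(x→π/2) 6·(π/2 - x)·tan(x) = 6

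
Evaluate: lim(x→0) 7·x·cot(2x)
This is a 0·∞ indeterminate form.

Rewrite 0·∞ as a quotient (0/0 or ∞/∞ form), then apply L'Hôpital's rule:
  lim(x→0) 7·x·cot(2x) = 7/2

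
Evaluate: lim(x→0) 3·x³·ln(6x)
This is a 0·∞ indeterminate form.

Rewrite 0·∞ as a quotient (0/0 or ∞/∞ form), then apply L'Hôpital's rule:
  lim(x→0) 3·x³·ln(6x) = 0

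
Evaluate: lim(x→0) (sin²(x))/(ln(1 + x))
This is a 0/0 indeterminate form.

Apply L'Hôpital's rule: differentiate numerator and denominator separately.
  f(x) = sin(x)^2   ⇒   f'(x) = 2·sin(x)·cos(x)
  g(x) = ln(x + 1)   ⇒   g'(x) = 1/(x + 1)
  lim(x→0) f'(x)/g'(x) = lim(x→0) (2·sin(x)·cos(x))/(1/(x + 1))
  = 0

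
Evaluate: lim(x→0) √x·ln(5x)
This is a 0·∞ indeterminate form.

Rewrite 0·∞ as a quotient (0/0 or ∞/∞ form), then apply L'Hôpital's rule:
  lim(x→0) √x·ln(5x) = 0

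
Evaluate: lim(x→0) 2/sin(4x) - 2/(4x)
This is an ∞-∞ indeterminate form.

Combine fractions or rationalize to convert ∞-∞ to 0/0 form:
  lim(x→0) 2/sin(4x) - 2/(4x) = 0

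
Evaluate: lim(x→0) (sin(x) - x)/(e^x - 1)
This is a 0/0 indeterminate form.

Apply L'Hôpital's rule: differentiate numerator and denominator separately.
  f(x) = -x + sin(x)   ⇒   f'(x) = cos(x) - 1
  g(x) = e^(x) - 1   ⇒   g'(x) = e^(x)
  lim(x→0) f'(x)/g'(x) = lim(x→0) (cos(x) - 1)/(e^(x))
  = 0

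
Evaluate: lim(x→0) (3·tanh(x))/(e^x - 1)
This is a 0/0 indeterminate form.

Apply L'Hôpital's rule: differentiate numerator and denominator separately.
  f(x) = 3·tanh(x)   ⇒   f'(x) = 3 - 3·tanh(x)^2
  g(x) = e^(x) - 1   ⇒   g'(x) = e^(x)
  lim(x→0) f'(x)/g'(x) = lim(x→0) (3 - 3·tanh(x)^2)/(e^(x))
  = 3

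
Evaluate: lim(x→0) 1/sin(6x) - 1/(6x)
This is an ∞-∞ indeterminate form.

Combine fractions or rationalize to convert ∞-∞ to 0/0 form:
  lim(x→0) 1/sin(6x) - 1/(6x) = 0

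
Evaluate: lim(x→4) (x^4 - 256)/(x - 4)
This is a standard limit.

Factor or rationalize the expression:
  lim(x→4) (x^4 - 256)/(x - 4) = 256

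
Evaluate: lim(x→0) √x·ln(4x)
This is a 0·∞ indeterminate form.

Rewrite 0·∞ as a quotient (0/0 or ∞/∞ form), then apply L'Hôpital's rule:
  lim(x→0) √x·ln(4x) = 0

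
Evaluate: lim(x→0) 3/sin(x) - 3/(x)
This is an ∞-∞ indeterminate form.

Combine fractions or rationalize to convert ∞-∞ to 0/0 form:
  lim(x→0) 3/sin(x) - 3/(x) = 0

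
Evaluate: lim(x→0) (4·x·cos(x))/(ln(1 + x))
This is a 0/0 indeterminate form.

Apply L'Hôpital's rule: differentiate numerator and denominator separately.
  f(x) = 4·x·cos(x)   ⇒   f'(x) = -4·x·sin(x) + 4·cos(x)
  g(x) = ln(x + 1)   ⇒   g'(x) = 1/(x + 1)
  lim(x→0) f'(x)/g'(x) = lim(x→0) (-4·x·sin(x) + 4·cos(x))/(1/(x + 1))
  = 4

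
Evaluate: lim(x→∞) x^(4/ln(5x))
This is an exponential indeterminate form.

For exponential indeterminate forms, take the natural log:
  Let L = lim(x→∞) x^(4/ln(5x))
  Then ln(L) = lim(x→∞) [exponent × ln(base)]
  Evaluate using L'Hôpital or standard limits, then exponentiate.
  L = e^(4)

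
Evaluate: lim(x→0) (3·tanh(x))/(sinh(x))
This is a 0/0 indeterminate form.

Apply L'Hôpital's rule: differentiate numerator and denominator separately.
  f(x) = 3·tanh(x)   ⇒   f'(x) = 3 - 3·tanh(x)^2
  g(x) = sinh(x)   ⇒   g'(x) = cosh(x)
  lim(x→0) f'(x)/g'(x) = lim(x→0) (3 - 3·tanh(x)^2)/(cosh(x))
  = 3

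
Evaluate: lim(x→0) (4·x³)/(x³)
This is a 0/0 indeterminate form.

Apply L'Hôpital's rule: differentiate numerator and denominator separately.
  f(x) = 4·x^3   ⇒   f'(x) = 12·x^2
  g(x) = x^3   ⇒   g'(x) = 3·x^2
  lim(x→0) f'(x)/g'(x) = lim(x→0) (12·x^2)/(3·x^2)
  = 4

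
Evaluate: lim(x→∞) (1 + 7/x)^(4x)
This is an exponential indeterminate form.

For exponential indeterminate forms, take the natural log:
  Let L = lim(x→∞) (1 + 7/x)^(4x)
  Then ln(L) = lim(x→∞) [exponent × ln(base)]
  Evaluate using L'Hôpital or standard limits, then exponentiate.
  L = e^(28)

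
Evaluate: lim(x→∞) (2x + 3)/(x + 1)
This is an ∞/∞ indeterminate form.

Apply L'Hôpital's rule: differentiate numerator and denominator separately.
  f(x) = 2·x + 3   ⇒   f'(x) = 2
  g(x) = x + 1   ⇒   g'(x) = 1
  lim(x→∞) f'(x)/g'(x) = lim(x→∞) (2)/(1)
  = 2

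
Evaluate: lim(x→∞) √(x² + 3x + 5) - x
This is an ∞-∞ indeterminate form.

Combine fractions or rationalize to convert ∞-∞ to 0/0 form:
  lim(x→∞) √(x² + 3x + 5) - x = 3/2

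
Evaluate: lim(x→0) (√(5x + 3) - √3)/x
This is a standard limit.

Factor or rationalize the expression:
  lim(x→0) (√(5x + 3) - √3)/x = 5·sqrt(3)/6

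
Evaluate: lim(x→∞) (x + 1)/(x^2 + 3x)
This is an ∞/∞ indeterminate form.

Apply L'Hôpital's rule: differentiate numerator and denominator separately.
  f(x) = x + 1   ⇒   f'(x) = 1
  g(x) = x^2 + 3·x   ⇒   g'(x) = 2·x + 3
  lim(x→∞) f'(x)/g'(x) = lim(x→∞) (1)/(2·x + 3)
  = 0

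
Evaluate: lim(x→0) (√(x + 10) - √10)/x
This is a standard limit.

Factor or rationalize the expression:
  lim(x→0) (√(x + 10) - √10)/x = sqrt(10)/20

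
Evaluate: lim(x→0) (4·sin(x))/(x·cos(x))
This is a 0/0 indeterminate form.

Apply L'Hôpital's rule: differentiate numerator and denominator separately.
  f(x) = 4·sin(x)   ⇒   f'(x) = 4·cos(x)
  g(x) = x·cos(x)   ⇒   g'(x) = -x·sin(x) + cos(x)
  lim(x→0) f'(x)/g'(x) = lim(x→0) (4·cos(x))/(-x·sin(x) + cos(x))
  = 4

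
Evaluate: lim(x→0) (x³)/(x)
This is a 0/0 indeterminate form.

Apply L'Hôpital's rule: differentiate numerator and denominator separately.
  f(x) = x^3   ⇒   f'(x) = 3·x^2
  g(x) = x   ⇒   g'(x) = 1
  lim(x→0) f'(x)/g'(x) = lim(x→0) (3·x^2)/(1)
  = 0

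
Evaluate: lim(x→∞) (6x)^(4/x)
This is an exponential indeterminate form.

For exponential indeterminate forms, take the natural log:
  Let L = lim(x→∞) (6x)^(4/x)
  Then ln(L) = lim(x→∞) [exponent × ln(base)]
  Evaluate using L'Hôpital or standard limits, then exponentiate.
  L = 1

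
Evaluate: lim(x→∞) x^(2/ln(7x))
This is an exponential indeterminate form.

For exponential indeterminate forms, take the natural log:
  Let L = lim(x→∞) x^(2/ln(7x))
  Then ln(L) = lim(x→∞) [exponent × ln(base)]
  Evaluate using L'Hôpital or standard limits, then exponentiate.
  L = e²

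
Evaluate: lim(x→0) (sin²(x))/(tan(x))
This is a 0/0 indeterminate form.

Apply L'Hôpital's rule: differentiate numerator and denominator separately.
  f(x) = sin(x)^2   ⇒   f'(x) = 2·sin(x)·cos(x)
  g(x) = tan(x)   ⇒   g'(x) = tan(x)^2 + 1
  lim(x→0) f'(x)/g'(x) = lim(x→0) (2·sin(x)·cos(x))/(tan(x)^2 + 1)
  = 0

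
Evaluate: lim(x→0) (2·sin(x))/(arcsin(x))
This is a 0/0 indeterminate form.

Apply L'Hôpital's rule: differentiate numerator and denominator separately.
  f(x) = 2·sin(x)   ⇒   f'(x) = 2·cos(x)
  g(x) = asin(x)   ⇒   g'(x) = 1/sqrt(1 - x^2)
  lim(x→0) f'(x)/g'(x) = lim(x→0) (2·cos(x))/(1/sqrt(1 - x^2))
  = 2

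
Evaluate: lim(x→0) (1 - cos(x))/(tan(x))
This is a 0/0 indeterminate form.

Apply L'Hôpital's rule: differentiate numerator and denominator separately.
  f(x) = 1 - cos(x)   ⇒   f'(x) = sin(x)
  g(x) = tan(x)   ⇒   g'(x) = tan(x)^2 + 1
  lim(x→0) f'(x)/g'(x) = lim(x→0) (sin(x))/(tan(x)^2 + 1)
  = 0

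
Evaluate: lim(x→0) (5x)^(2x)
This is an exponential indeterminate form.

For exponential indeterminate forms, take the natural log:
  Let L = lim(x→0) (5x)^(2x)
  Then ln(L) = lim(x→0) [exponent × ln(base)]
  Evaluate using L'Hôpital or standard limits, then exponentiate.
  L = 1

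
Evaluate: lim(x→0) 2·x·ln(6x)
This is a 0·∞ indeterminate form.

Rewrite 0·∞ as a quotient (0/0 or ∞/∞ form), then apply L'Hôpital's rule:
  lim(x→0) 2·x·ln(6x) = 0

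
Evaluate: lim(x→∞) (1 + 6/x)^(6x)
This is an exponential indeterminate form.

For exponential indeterminate forms, take the natural log:
  Let L = lim(x→∞) (1 + 6/x)^(6x)
  Then ln(L) = lim(x→∞) [exponent × ln(base)]
  Evaluate using L'Hôpital or standard limits, then exponentiate.
  L = e^(36)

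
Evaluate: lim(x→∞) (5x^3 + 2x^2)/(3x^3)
This is an ∞/∞ indeterminate form.

Apply L'Hôpital's rule: differentiate numerator and denominator separately.
  f(x) = 5·x^3 + 2·x^2   ⇒   f'(x) = 15·x^2 + 4·x
  g(x) = 3·x^3   ⇒   g'(x) = 9·x^2
  lim(x→∞) f'(x)/g'(x) = lim(x→∞) (15·x^2 + 4·x)/(9·x^2)
  = 5/3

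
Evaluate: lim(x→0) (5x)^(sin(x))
This is an exponential indeterminate form.

For exponential indeterminate forms, take the natural log:
  Let L = lim(x→0) (5x)^(sin(x))
  Then ln(L) = lim(x→0) [exponent × ln(base)]
  Evaluate using L'Hôpital or standard limits, then exponentiate.
  L = 1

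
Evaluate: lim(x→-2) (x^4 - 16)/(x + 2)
This is a standard limit.

Factor or rationalize the expression:
  lim(x→-2) (x^4 - 16)/(x + 2) = -32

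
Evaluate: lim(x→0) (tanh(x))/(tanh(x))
This is a 0/0 indeterminate form.

Apply L'Hôpital's rule: differentiate numerator and denominator separately.
  f(x) = tanh(x)   ⇒   f'(x) = 1 - tanh(x)^2
  g(x) = tanh(x)   ⇒   g'(x) = 1 - tanh(x)^2
  lim(x→0) f'(x)/g'(x) = lim(x→0) (1 - tanh(x)^2)/(1 - tanh(x)^2)
  = 1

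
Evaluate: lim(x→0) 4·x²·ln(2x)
This is a 0·∞ indeterminate form.

Rewrite 0·∞ as a quotient (0/0 or ∞/∞ form), then apply L'Hôpital's rule:
  lim(x→0) 4·x²·ln(2x) = 0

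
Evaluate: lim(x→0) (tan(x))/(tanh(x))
This is a 0/0 indeterminate form.

Apply L'Hôpital's rule: differentiate numerator and denominator separately.
  f(x) = tan(x)   ⇒   f'(x) = tan(x)^2 + 1
  g(x) = tanh(x)   ⇒   g'(x) = 1 - tanh(x)^2
  lim(x→0) f'(x)/g'(x) = lim(x→0) (tan(x)^2 + 1)/(1 - tanh(x)^2)
  = 1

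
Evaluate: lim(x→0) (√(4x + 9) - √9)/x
This is a standard limit.

Factor or rationalize the expression:
  lim(x→0) (√(4x + 9) - √9)/x = 2/3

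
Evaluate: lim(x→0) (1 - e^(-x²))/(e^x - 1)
This is a 0/0 indeterminate form.

Apply L'Hôpital's rule: differentiate numerator and denominator separately.
  f(x) = 1 - e^(-x^2)   ⇒   f'(x) = 2·x·e^(-x^2)
  g(x) = e^(x) - 1   ⇒   g'(x) = e^(x)
  lim(x→0) f'(x)/g'(x) = lim(x→0) (2·x·e^(-x^2))/(e^(x))
  = 0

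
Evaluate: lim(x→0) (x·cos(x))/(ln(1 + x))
This is a 0/0 indeterminate form.

Apply L'Hôpital's rule: differentiate numerator and denominator separately.
  f(x) = x·cos(x)   ⇒   f'(x) = -x·sin(x) + cos(x)
  g(x) = ln(x + 1)   ⇒   g'(x) = 1/(x + 1)
  lim(x→0) f'(x)/g'(x) = lim(x→0) (-x·sin(x) + cos(x))/(1/(x + 1))
  = 1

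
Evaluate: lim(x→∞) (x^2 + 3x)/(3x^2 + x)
This is an ∞/∞ indeterminate form.

Apply L'Hôpital's rule: differentiate numerator and denominator separately.
  f(x) = x^2 + 3·x   ⇒   f'(x) = 2·x + 3
  g(x) = 3·x^2 + x   ⇒   g'(x) = 6·x + 1
  lim(x→∞) f'(x)/g'(x) = lim(x→∞) (2·x + 3)/(6·x + 1)
  = 1/3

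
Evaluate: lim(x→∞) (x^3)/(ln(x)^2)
This is an ∞/∞ indeterminate form.

Apply L'Hôpital's rule: differentiate numerator and denominator separately.
  f(x) = x^3   ⇒   f'(x) = 3·x^2
  g(x) = ln(x)^2   ⇒   g'(x) = 2·ln(x)/x
  lim(x→∞) f'(x)/g'(x) = lim(x→∞) (3·x^2)/(2·ln(x)/x)
  = ∞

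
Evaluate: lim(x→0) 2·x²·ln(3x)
This is a 0·∞ indeterminate form.

Rewrite 0·∞ as a quotient (0/0 or ∞/∞ form), then apply L'Hôpital's rule:
  lim(x→0) 2·x²·ln(3x) = 0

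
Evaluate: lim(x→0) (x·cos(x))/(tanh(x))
This is a 0/0 indeterminate form.

Apply L'Hôpital's rule: differentiate numerator and denominator separately.
  f(x) = x·cos(x)   ⇒   f'(x) = -x·sin(x) + cos(x)
  g(x) = tanh(x)   ⇒   g'(x) = 1 - tanh(x)^2
  lim(x→0) f'(x)/g'(x) = lim(x→0) (-x·sin(x) + cos(x))/(1 - tanh(x)^2)
  = 1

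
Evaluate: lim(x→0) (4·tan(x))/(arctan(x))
This is a 0/0 indeterminate form.

Apply L'Hôpital's rule: differentiate numerator and denominator separately.
  f(x) = 4·tan(x)   ⇒   f'(x) = 4·tan(x)^2 + 4
  g(x) = atan(x)   ⇒   g'(x) = 1/(x^2 + 1)
  lim(x→0) f'(x)/g'(x) = lim(x→0) (4·tan(x)^2 + 4)/(1/(x^2 + 1))
  = 4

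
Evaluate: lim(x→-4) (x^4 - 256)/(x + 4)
This is a standard limit.

Factor or rationalize the expression:
  lim(x→-4) (x^4 - 256)/(x + 4) = -256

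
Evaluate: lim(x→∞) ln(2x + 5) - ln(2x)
This is an ∞-∞ indeterminate form.

Combine fractions or rationalize to convert ∞-∞ to 0/0 form:
  lim(x→∞) ln(2x + 5) - ln(2x) = 0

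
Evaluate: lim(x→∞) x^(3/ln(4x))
This is an exponential indeterminate form.

For exponential indeterminate forms, take the natural log:
  Let L = lim(x→∞) x^(3/ln(4x))
  Then ln(L) = lim(x→∞) [exponent × ln(base)]
  Evaluate using L'Hôpital or standard limits, then exponentiate.
  L = e^(3)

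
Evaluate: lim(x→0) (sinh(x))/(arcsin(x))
This is a 0/0 indeterminate form.

Apply L'Hôpital's rule: differentiate numerator and denominator separately.
  f(x) = sinh(x)   ⇒   f'(x) = cosh(x)
  g(x) = asin(x)   ⇒   g'(x) = 1/sqrt(1 - x^2)
  lim(x→0) f'(x)/g'(x) = lim(x→0) (cosh(x))/(1/sqrt(1 - x^2))
  = 1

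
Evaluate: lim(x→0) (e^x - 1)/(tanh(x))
This is a 0/0 indeterminate form.

Apply L'Hôpital's rule: differentiate numerator and denominator separately.
  f(x) = e^(x) - 1   ⇒   f'(x) = e^(x)
  g(x) = tanh(x)   ⇒   g'(x) = 1 - tanh(x)^2
  lim(x→0) f'(x)/g'(x) = lim(x→0) (e^(x))/(1 - tanh(x)^2)
  = 1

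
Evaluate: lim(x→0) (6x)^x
This is an exponential indeterminate form.

For exponential indeterminate forms, take the natural log:
  Let L = lim(x→0) (6x)^x
  Then ln(L) = lim(x→0) [exponent × ln(base)]
  Evaluate using L'Hôpital or standard limits, then exponentiate.
  L = 1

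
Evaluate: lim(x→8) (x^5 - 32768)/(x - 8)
This is a standard limit.

Factor or rationalize the expression:
  lim(x→8) (x^5 - 32768)/(x - 8) = 20480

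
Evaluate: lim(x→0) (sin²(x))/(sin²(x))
This is a 0/0 indeterminate form.

Apply L'Hôpital's rule: differentiate numerator and denominator separately.
  f(x) = sin(x)^2   ⇒   f'(x) = 2·sin(x)·cos(x)
  g(x) = sin(x)^2   ⇒   g'(x) = 2·sin(x)·cos(x)
  lim(x→0) f'(x)/g'(x) = lim(x→0) (2·sin(x)·cos(x))/(2·sin(x)·cos(x))
  = 1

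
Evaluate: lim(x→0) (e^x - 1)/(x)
This is a 0/0 indeterminate form.

Apply L'Hôpital's rule: differentiate numerator and denominator separately.
  f(x) = e^(x) - 1   ⇒   f'(x) = e^(x)
  g(x) = x   ⇒   g'(x) = 1
  lim(x→0) f'(x)/g'(x) = lim(x→0) (e^(x))/(1)
  = 1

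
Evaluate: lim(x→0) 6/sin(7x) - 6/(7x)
This is an ∞-∞ indeterminate form.

Combine fractions or rationalize to convert ∞-∞ to 0/0 form:
  lim(x→0) 6/sin(7x) - 6/(7x) = 0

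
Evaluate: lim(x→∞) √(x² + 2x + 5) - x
This is an ∞-∞ indeterminate form.

Combine fractions or rationalize to convert ∞-∞ to 0/0 form:
  lim(x→∞) √(x² + 2x + 5) - x = 1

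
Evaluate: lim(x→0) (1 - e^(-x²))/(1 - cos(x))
This is a 0/0 indeterminate form.

Apply L'Hôpital's rule: differentiate numerator and denominator separately.
  f(x) = 1 - e^(-x^2)   ⇒   f'(x) = 2·x·e^(-x^2)
  g(x) = 1 - cos(x)   ⇒   g'(x) = sin(x)
  lim(x→0) f'(x)/g'(x) = lim(x→0) (2·x·e^(-x^2))/(sin(x))
  = 2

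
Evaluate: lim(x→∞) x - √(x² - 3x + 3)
This is an ∞-∞ indeterminate form.

Combine fractions or rationalize to convert ∞-∞ to 0/0 form:
  lim(x→∞) x - √(x² - 3x + 3) = 3/2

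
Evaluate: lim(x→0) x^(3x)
This is an exponential indeterminate form.

For exponential indeterminate forms, take the natural log:
  Let L = lim(x→0) x^(3x)
  Then ln(L) = lim(x→0) [exponent × ln(base)]
  Evaluate using L'Hôpital or standard limits, then exponentiate.
  L = 1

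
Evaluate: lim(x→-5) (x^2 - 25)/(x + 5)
This is a standard limit.

Factor or rationalize the expression:
  lim(x→-5) (x^2 - 25)/(x + 5) = -10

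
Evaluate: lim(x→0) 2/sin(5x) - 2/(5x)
This is an ∞-∞ indeterminate form.

Combine fractions or rationalize to convert ∞-∞ to 0/0 form:
  lim(x→0) 2/sin(5x) - 2/(5x) = 0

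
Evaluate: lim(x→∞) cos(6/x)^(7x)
This is an exponential indeterminate form.

For exponential indeterminate forms, take the natural log:
  Let L = lim(x→∞) cos(6/x)^(7x)
  Then ln(L) = lim(x→∞) [exponent × ln(base)]
  Evaluate using L'Hôpital or standard limits, then exponentiate.
  L = 1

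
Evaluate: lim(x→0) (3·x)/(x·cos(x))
This is a 0/0 indeterminate form.

Apply L'Hôpital's rule: differentiate numerator and denominator separately.
  f(x) = 3·x   ⇒   f'(x) = 3
  g(x) = x·cos(x)   ⇒   g'(x) = -x·sin(x) + cos(x)
  lim(x→0) f'(x)/g'(x) = lim(x→0) (3)/(-x·sin(x) + cos(x))
  = 3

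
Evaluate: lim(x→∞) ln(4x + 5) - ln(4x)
This is an ∞-∞ indeterminate form.

Combine fractions or rationalize to convert ∞-∞ to 0/0 form:
  lim(x→∞) ln(4x + 5) - ln(4x) = 0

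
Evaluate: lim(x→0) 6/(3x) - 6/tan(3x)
This is an ∞-∞ indeterminate form.

Combine fractions or rationalize to convert ∞-∞ to 0/0 form:
  lim(x→0) 6/(3x) - 6/tan(3x) = 0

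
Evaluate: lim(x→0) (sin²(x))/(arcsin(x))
This is a 0/0 indeterminate form.

Apply L'Hôpital's rule: differentiate numerator and denominator separately.
  f(x) = sin(x)^2   ⇒   f'(x) = 2·sin(x)·cos(x)
  g(x) = asin(x)   ⇒   g'(x) = 1/sqrt(1 - x^2)
  lim(x→0) f'(x)/g'(x) = lim(x→0) (2·sin(x)·cos(x))/(1/sqrt(1 - x^2))
  = 0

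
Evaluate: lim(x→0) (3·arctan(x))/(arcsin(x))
This is a 0/0 indeterminate form.

Apply L'Hôpital's rule: differentiate numerator and denominator separately.
  f(x) = 3·atan(x)   ⇒   f'(x) = 3/(x^2 + 1)
  g(x) = asin(x)   ⇒   g'(x) = 1/sqrt(1 - x^2)
  lim(x→0) f'(x)/g'(x) = lim(x→0) (3/(x^2 + 1))/(1/sqrt(1 - x^2))
  = 3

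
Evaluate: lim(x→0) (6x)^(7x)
This is an exponential indeterminate form.

For exponential indeterminate forms, take the natural log:
  Let L = lim(x→0) (6x)^(7x)
  Then ln(L) = lim(x→0) [exponent × ln(base)]
  Evaluate using L'Hôpital or standard limits, then exponentiate.
  L = 1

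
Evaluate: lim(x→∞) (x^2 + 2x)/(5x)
This is an ∞/∞ indeterminate form.

Apply L'Hôpital's rule: differentiate numerator and denominator separately.
  f(x) = x^2 + 2·x   ⇒   f'(x) = 2·x + 2
  g(x) = 5·x   ⇒   g'(x) = 5
  lim(x→∞) f'(x)/g'(x) = lim(x→∞) (2·x + 2)/(5)
  = ∞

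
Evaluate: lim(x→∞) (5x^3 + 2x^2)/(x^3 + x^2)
This is an ∞/∞ indeterminate form.

Apply L'Hôpital's rule: differentiate numerator and denominator separately.
  f(x) = 5·x^3 + 2·x^2   ⇒   f'(x) = 15·x^2 + 4·x
  g(x) = x^3 + x^2   ⇒   g'(x) = 3·x^2 + 2·x
  lim(x→∞) f'(x)/g'(x) = lim(x→∞) (15·x^2 + 4·x)/(3·x^2 + 2·x)
  = 5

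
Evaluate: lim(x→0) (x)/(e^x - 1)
This is a 0/0 indeterminate form.

Apply L'Hôpital's rule: differentiate numerator and denominator separately.
  f(x) = x   ⇒   f'(x) = 1
  g(x) = e^(x) - 1   ⇒   g'(x) = e^(x)
  lim(x→0) f'(x)/g'(x) = lim(x→0) (1)/(e^(x))
  = 1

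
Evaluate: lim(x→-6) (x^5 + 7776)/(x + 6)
This is a standard limit.

Factor or rationalize the expression:
  lim(x→-6) (x^5 + 7776)/(x + 6) = 6480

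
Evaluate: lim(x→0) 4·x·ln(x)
This is a 0·∞ indeterminate form.

Rewrite 0·∞ as a quotient (0/0 or ∞/∞ form), then apply L'Hôpital's rule:
  lim(x→0) 4·x·ln(x) = 0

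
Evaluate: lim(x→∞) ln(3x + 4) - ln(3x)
This is an ∞-∞ indeterminate form.

Combine fractions or rationalize to convert ∞-∞ to 0/0 form:
  lim(x→∞) ln(3x + 4) - ln(3x) = 0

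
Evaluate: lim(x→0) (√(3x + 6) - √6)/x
This is a standard limit.

Factor or rationalize the expression:
  lim(x→0) (√(3x + 6) - √6)/x = sqrt(6)/4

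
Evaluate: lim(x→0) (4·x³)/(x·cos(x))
This is a 0/0 indeterminate form.

Apply L'Hôpital's rule: differentiate numerator and denominator separately.
  f(x) = 4·x^3   ⇒   f'(x) = 12·x^2
  g(x) = x·cos(x)   ⇒   g'(x) = -x·sin(x) + cos(x)
  lim(x→0) f'(x)/g'(x) = lim(x→0) (12·x^2)/(-x·sin(x) + cos(x))
  = 0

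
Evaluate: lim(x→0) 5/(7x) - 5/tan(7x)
This is an ∞-∞ indeterminate form.

Combine fractions or rationalize to convert ∞-∞ to 0/0 form:
  lim(x→0) 5/(7x) - 5/tan(7x) = 0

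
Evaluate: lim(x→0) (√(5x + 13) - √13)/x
This is a standard limit.

Factor or rationalize the expression:
  lim(x→0) (√(5x + 13) - √13)/x = 5·sqrt(13)/26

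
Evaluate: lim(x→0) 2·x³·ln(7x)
This is a 0·∞ indeterminate form.

Rewrite 0·∞ as a quotient (0/0 or ∞/∞ form), then apply L'Hôpital's rule:
  lim(x→0) 2·x³·ln(7x) = 0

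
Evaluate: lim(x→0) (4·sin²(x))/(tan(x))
This is a 0/0 indeterminate form.

Apply L'Hôpital's rule: differentiate numerator and denominator separately.
  f(x) = 4·sin(x)^2   ⇒   f'(x) = 8·sin(x)·cos(x)
  g(x) = tan(x)   ⇒   g'(x) = tan(x)^2 + 1
  lim(x→0) f'(x)/g'(x) = lim(x→0) (8·sin(x)·cos(x))/(tan(x)^2 + 1)
  = 0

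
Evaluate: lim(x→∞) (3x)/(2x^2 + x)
This is an ∞/∞ indeterminate form.

Apply L'Hôpital's rule: differentiate numerator and denominator separately.
  f(x) = 3·x   ⇒   f'(x) = 3
  g(x) = 2·x^2 + x   ⇒   g'(x) = 4·x + 1
  lim(x→∞) f'(x)/g'(x) = lim(x→∞) (3)/(4·x + 1)
  = 0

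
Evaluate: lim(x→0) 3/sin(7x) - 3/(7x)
This is an ∞-∞ indeterminate form.

Combine fractions or rationalize to convert ∞-∞ to 0/0 form:
  lim(x→0) 3/sin(7x) - 3/(7x) = 0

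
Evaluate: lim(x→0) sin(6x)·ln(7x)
This is a 0·∞ indeterminate form.

Rewrite 0·∞ as a quotient (0/0 or ∞/∞ form), then apply L'Hôpital's rule:
  lim(x→0) sin(6x)·ln(7x) = 0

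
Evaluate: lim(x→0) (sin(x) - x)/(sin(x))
This is a 0/0 indeterminate form.

Apply L'Hôpital's rule: differentiate numerator and denominator separately.
  f(x) = -x + sin(x)   ⇒   f'(x) = cos(x) - 1
  g(x) = sin(x)   ⇒   g'(x) = cos(x)
  lim(x→0) f'(x)/g'(x) = lim(x→0) (cos(x) - 1)/(cos(x))
  = 0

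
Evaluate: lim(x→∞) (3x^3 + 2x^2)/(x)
This is an ∞/∞ indeterminate form.

Apply L'Hôpital's rule: differentiate numerator and denominator separately.
  f(x) = 3·x^3 + 2·x^2   ⇒   f'(x) = 9·x^2 + 4·x
  g(x) = x   ⇒   g'(x) = 1
  lim(x→∞) f'(x)/g'(x) = lim(x→∞) (9·x^2 + 4·x)/(1)
  = ∞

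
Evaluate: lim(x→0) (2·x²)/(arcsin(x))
This is a 0/0 indeterminate form.

Apply L'Hôpital's rule: differentiate numerator and denominator separately.
  f(x) = 2·x^2   ⇒   f'(x) = 4·x
  g(x) = asin(x)   ⇒   g'(x) = 1/sqrt(1 - x^2)
  lim(x→0) f'(x)/g'(x) = lim(x→0) (4·x)/(1/sqrt(1 - x^2))
  = 0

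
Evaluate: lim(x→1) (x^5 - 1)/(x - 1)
This is a standard limit.

Factor or rationalize the expression:
  lim(x→1) (x^5 - 1)/(x - 1) = 5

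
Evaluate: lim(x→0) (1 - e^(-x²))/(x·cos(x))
This is a 0/0 indeterminate form.

Apply L'Hôpital's rule: differentiate numerator and denominator separately.
  f(x) = 1 - e^(-x^2)   ⇒   f'(x) = 2·x·e^(-x^2)
  g(x) = x·cos(x)   ⇒   g'(x) = -x·sin(x) + cos(x)
  lim(x→0) f'(x)/g'(x) = lim(x→0) (2·x·e^(-x^2))/(-x·sin(x) + cos(x))
  = 0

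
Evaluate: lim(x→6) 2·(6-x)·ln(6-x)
This is a 0·∞ indeterminate form.

Rewrite 0·∞ as a quotient (0/0 or ∞/∞ form), then apply L'Hôpital's rule:
  lim(x→6) 2·(6-x)·ln(6-x) = 0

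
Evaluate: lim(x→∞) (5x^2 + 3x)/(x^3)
This is an ∞/∞ indeterminate form.

Apply L'Hôpital's rule: differentiate numerator and denominator separately.
  f(x) = 5·x^2 + 3·x   ⇒   f'(x) = 10·x + 3
  g(x) = x^3   ⇒   g'(x) = 3·x^2
  lim(x→∞) f'(x)/g'(x) = lim(x→∞) (10·x + 3)/(3·x^2)
  = 0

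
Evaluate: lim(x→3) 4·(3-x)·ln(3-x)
This is a 0·∞ indeterminate form.

Rewrite 0·∞ as a quotient (0/0 or ∞/∞ form), then apply L'Hôpital's rule:
  lim(x→3) 4·(3-x)·ln(3-x) = 0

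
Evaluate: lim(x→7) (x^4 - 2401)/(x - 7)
This is a standard limit.

Factor or rationalize the expression:
  lim(x→7) (x^4 - 2401)/(x - 7) = 1372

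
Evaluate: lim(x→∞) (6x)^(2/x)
This is an exponential indeterminate form.

For exponential indeterminate forms, take the natural log:
  Let L = lim(x→∞) (6x)^(2/x)
  Then ln(L) = lim(x→∞) [exponent × ln(base)]
  Evaluate using L'Hôpital or standard limits, then exponentiate.
  L = 1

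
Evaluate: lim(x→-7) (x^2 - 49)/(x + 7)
This is a standard limit.

Factor or rationalize the expression:
  lim(x→-7) (x^2 - 49)/(x + 7) = -14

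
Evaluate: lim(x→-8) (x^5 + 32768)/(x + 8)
This is a standard limit.

Factor or rationalize the expression:
  lim(x→-8) (x^5 + 32768)/(x + 8) = 20480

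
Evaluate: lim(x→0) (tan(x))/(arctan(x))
This is a 0/0 indeterminate form.

Apply L'Hôpital's rule: differentiate numerator and denominator separately.
  f(x) = tan(x)   ⇒   f'(x) = tan(x)^2 + 1
  g(x) = atan(x)   ⇒   g'(x) = 1/(x^2 + 1)
  lim(x→0) f'(x)/g'(x) = lim(x→0) (tan(x)^2 + 1)/(1/(x^2 + 1))
  = 1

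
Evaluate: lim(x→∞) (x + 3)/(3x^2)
This is an ∞/∞ indeterminate form.

Apply L'Hôpital's rule: differentiate numerator and denominator separately.
  f(x) = x + 3   ⇒   f'(x) = 1
  g(x) = 3·x^2   ⇒   g'(x) = 6·x
  lim(x→∞) f'(x)/g'(x) = lim(x→∞) (1)/(6·x)
  = 0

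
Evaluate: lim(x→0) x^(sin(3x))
This is an exponential indeterminate form.

For exponential indeterminate forms, take the natural log:
  Let L = lim(x→0) x^(sin(3x))
  Then ln(L) = lim(x→0) [exponent × ln(base)]
  Evaluate using L'Hôpital or standard limits, then exponentiate.
  L = 1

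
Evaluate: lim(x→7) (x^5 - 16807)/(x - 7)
This is a standard limit.

Factor or rationalize the expression:
  lim(x→7) (x^5 - 16807)/(x - 7) = 12005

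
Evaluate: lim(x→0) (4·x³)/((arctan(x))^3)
This is a 0/0 indeterminate form.

Apply L'Hôpital's rule: differentiate numerator and denominator separately.
  f(x) = 4·x^3   ⇒   f'(x) = 12·x^2
  g(x) = atan(x)^3   ⇒   g'(x) = 3·atan(x)^2/(x^2 + 1)
  lim(x→0) f'(x)/g'(x) = lim(x→0) (12·x^2)/(3·atan(x)^2/(x^2 + 1))
  = 4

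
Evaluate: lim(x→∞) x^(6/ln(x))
This is an exponential indeterminate form.

For exponential indeterminate forms, take the natural log:
  Let L = lim(x→∞) x^(6/ln(x))
  Then ln(L) = lim(x→∞) [exponent × ln(base)]
  Evaluate using L'Hôpital or standard limits, then exponentiate.
  L = e^(6)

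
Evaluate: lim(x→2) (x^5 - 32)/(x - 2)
This is a standard limit.

Factor or rationalize the expression:
  lim(x→2) (x^5 - 32)/(x - 2) = 80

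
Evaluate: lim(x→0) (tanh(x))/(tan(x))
This is a 0/0 indeterminate form.

Apply L'Hôpital's rule: differentiate numerator and denominator separately.
  f(x) = tanh(x)   ⇒   f'(x) = 1 - tanh(x)^2
  g(x) = tan(x)   ⇒   g'(x) = tan(x)^2 + 1
  lim(x→0) f'(x)/g'(x) = lim(x→0) (1 - tanh(x)^2)/(tan(x)^2 + 1)
  = 1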